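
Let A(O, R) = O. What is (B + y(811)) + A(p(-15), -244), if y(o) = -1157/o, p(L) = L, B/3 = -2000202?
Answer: -4866504788/811 ≈ -6.0006e+6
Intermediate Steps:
B = -6000606 (B = 3*(-2000202) = -6000606)
(B + y(811)) + A(p(-15), -244) = (-6000606 - 1157/811) - 15 = -4866492623/811 - 15 = -4866504788/811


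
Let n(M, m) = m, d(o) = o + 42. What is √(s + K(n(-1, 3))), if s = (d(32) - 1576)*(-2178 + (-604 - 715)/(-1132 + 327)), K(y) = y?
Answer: √2118327599885/805 ≈ 1808.0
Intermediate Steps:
d(o) = 42 + o
s = 2631460442/805 (s = ((42 + 32) - 1576)*(-2178 + (-604 - 715)/(-1132 + 327)) = (74 - 1576)*(-2178 - 1319/(-805)) = -1502*(-2178 - 1319*(-1/805)) = -1502*(-2178 + 1319/805) = -1502*(-1751971/805) = 2631460442/805 ≈ 3.2689e+6)
√(s + K(n(-1, 3))) = √(2631460442/805 + 3) = √(2631462857/805) = √2118327599885/805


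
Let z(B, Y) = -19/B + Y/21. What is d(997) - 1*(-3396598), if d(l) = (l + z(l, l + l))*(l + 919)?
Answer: 114917796454/20937 ≈ 5.4887e+6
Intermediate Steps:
z(B, Y) = -19/B + Y/21 (z(B, Y) = -19/B + Y*(1/21) = -19/B + Y/21)
d(l) = (919 + l)*(-19/l + 23*l/21) (d(l) = (l + (-19/l + (l + l)/21))*(l + 919) = (l + (-19/l + (2*l)/21))*(919 + l) = (l + (-19/l + 2*l/21))*(919 + l) = (-19/l + 23*l/21)*(919 + l) = (919 + l)*(-19/l + 23*l/21))
d(997) - 1*(-3396598) = (-19 - 17461/997 + (23/21)*997² + (21137/21)*997) - 1*(-3396598) = (-19 - 17461*1/997 + (23/21)*994009 + 21073589/21) + 3396598 = (-19 - 17461/997 + 22862207/21 + 21073589/21) + 3396598 = 43803224128/20937 + 3396598 = 114917796454/20937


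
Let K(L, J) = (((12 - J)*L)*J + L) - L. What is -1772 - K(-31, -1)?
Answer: -2175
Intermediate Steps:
K(L, J) = J*L*(12 - J) (K(L, J) = ((L*(12 - J))*J + L) - L = (J*L*(12 - J) + L) - L = (L + J*L*(12 - J)) - L = J*L*(12 - J))
-1772 - K(-31, -1) = -1772 - (-1)*(-31)*(12 - 1*(-1)) = -1772 - (-1)*(-31)*(12 + 1) = -1772 - (-1)*(-31)*13 = -1772 - 1*403 = -1772 - 403 = -2175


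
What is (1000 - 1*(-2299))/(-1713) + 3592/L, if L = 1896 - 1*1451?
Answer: 4685041/762285 ≈ 6.1460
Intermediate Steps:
L = 445 (L = 1896 - 1451 = 445)
(1000 - 1*(-2299))/(-1713) + 3592/L = (1000 - 1*(-2299))/(-1713) + 3592/445 = (1000 + 2299)*(-1/1713) + 3592*(1/445) = 3299*(-1/1713) + 3592/445 = -3299/1713 + 3592/445 = 4685041/762285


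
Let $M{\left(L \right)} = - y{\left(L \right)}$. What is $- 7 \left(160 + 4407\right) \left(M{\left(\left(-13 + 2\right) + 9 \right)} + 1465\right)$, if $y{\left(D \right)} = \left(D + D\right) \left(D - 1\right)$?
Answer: $-46450957$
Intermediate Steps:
$y{\left(D \right)} = 2 D \left(-1 + D\right)$
$M{\left(L \right)} = - 2 L \left(-1 + L\right)$
$- 7 \left(160 + 4407\right) \left(M{\left(\left(-13 + 2\right) + 9 \right)} + 1465\right) = - 7 \left(160 + 4407\right) \left(2 \left(\left(-13 + 2\right) + 9\right) \left(1 - \left(\left(-13 + 2\right) + 9\right)\right) + 1465\right) = - 7 \cdot 4567 \left(2 \left(-11 + 9\right) \left(1 - \left(-11 + 9\right)\right) + 1465\right) = - 7 \cdot 4567 \left(2 \left(-2\right) \left(1 - -2\right) + 1465\right) = - 7 \cdot 4567 \left(2 \left(-2\right) \left(1 + 2\right) + 1465\right) = - 7 \cdot 4567 \left(2 \left(-2\right) 3 + 1465\right) = - 7 \cdot 4567 \left(-12 + 1465\right) = - 7 \cdot 4567 \cdot 1453 = \left(-7\right) 6635851 = -46450957$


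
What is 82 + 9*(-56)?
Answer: -422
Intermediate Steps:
82 + 9*(-56) = 82 - 504 = -422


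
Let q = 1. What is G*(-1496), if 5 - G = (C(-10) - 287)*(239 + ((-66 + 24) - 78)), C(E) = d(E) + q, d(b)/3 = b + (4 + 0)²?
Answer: -47717912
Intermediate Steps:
d(b) = 48 + 3*b (d(b) = 3*(b + (4 + 0)²) = 3*(b + 4²) = 3*(b + 16) = 3*(16 + b) = 48 + 3*b)
C(E) = 49 + 3*E (C(E) = (48 + 3*E) + 1 = 49 + 3*E)
G = 31897 (G = 5 - ((49 + 3*(-10)) - 287)*(239 + ((-66 + 24) - 78)) = 5 - ((49 - 30) - 287)*(239 + (-42 - 78)) = 5 - (19 - 287)*(239 - 120) = 5 - (-268)*119 = 5 - 1*(-31892) = 5 + 31892 = 31897)
G*(-1496) = 31897*(-1496) = -47717912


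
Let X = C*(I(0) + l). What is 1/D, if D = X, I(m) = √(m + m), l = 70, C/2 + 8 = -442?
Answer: -1/63000 ≈ -1.5873e-5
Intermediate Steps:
C = -900 (C = -16 + 2*(-442) = -16 - 884 = -900)
I(m) = √2*√m (I(m) = √(2*m) = √2*√m)
X = -63000 (X = -900*(√2*√0 + 70) = -900*(√2*0 + 70) = -900*(0 + 70) = -900*70 = -63000)
D = -63000
1/D = 1/(-63000) = -1/63000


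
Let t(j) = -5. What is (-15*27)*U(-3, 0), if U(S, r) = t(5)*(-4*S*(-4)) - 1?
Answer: -96795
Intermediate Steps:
U(S, r) = -1 - 80*S (U(S, r) = -5*(-4*S)*(-4) - 1 = -80*S - 1 = -1 - 80*S)
(-15*27)*U(-3, 0) = (-15*27)*(-1 - 80*(-3)) = -405*(-1 + 240) = -405*239 = -96795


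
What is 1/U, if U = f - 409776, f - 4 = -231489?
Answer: -1/641261 ≈ -1.5594e-6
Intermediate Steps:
f = -231485 (f = 4 - 231489 = -231485)
U = -641261 (U = -231485 - 409776 = -641261)
1/U = 1/(-641261) = -1/641261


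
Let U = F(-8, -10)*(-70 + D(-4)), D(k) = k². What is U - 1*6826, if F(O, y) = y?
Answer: -6286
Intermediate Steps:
U = 540 (U = -10*(-70 + (-4)²) = -10*(-70 + 16) = -10*(-54) = 540)
U - 1*6826 = 540 - 1*6826 = 540 - 6826 = -6286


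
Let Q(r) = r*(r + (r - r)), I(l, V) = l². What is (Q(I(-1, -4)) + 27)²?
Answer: 784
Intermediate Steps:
Q(r) = r² (Q(r) = r*(r + 0) = r*r = r²)
(Q(I(-1, -4)) + 27)² = (((-1)²)² + 27)² = (1² + 27)² = (1 + 27)² = 28² = 784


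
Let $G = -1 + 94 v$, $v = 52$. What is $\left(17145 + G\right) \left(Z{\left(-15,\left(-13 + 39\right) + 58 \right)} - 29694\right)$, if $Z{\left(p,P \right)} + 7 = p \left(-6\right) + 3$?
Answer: $-652323456$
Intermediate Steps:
$Z{\left(p,P \right)} = -4 - 6 p$ ($Z{\left(p,P \right)} = -7 + \left(p \left(-6\right) + 3\right) = -7 - \left(-3 + 6 p\right) = -4 - 6 p$)
$G = 4887$ ($G = -1 + 94 \cdot 52 = -1 + 4888 = 4887$)
$\left(17145 + G\right) \left(Z{\left(-15,\left(-13 + 39\right) + 58 \right)} - 29694\right) = \left(17145 + 4887\right) \left(\left(-4 - -90\right) - 29694\right) = 22032 \left(\left(-4 + 90\right) - 29694\right) = 22032 \left(86 - 29694\right) = 22032 \left(-29608\right) = -652323456$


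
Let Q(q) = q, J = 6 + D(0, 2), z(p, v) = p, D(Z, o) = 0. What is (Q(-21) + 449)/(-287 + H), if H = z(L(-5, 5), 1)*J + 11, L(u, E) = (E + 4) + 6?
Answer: -214/93 ≈ -2.3011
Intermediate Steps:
L(u, E) = 10 + E (L(u, E) = (4 + E) + 6 = 10 + E)
J = 6 (J = 6 + 0 = 6)
H = 101 (H = (10 + 5)*6 + 11 = 15*6 + 11 = 90 + 11 = 101)
(Q(-21) + 449)/(-287 + H) = (-21 + 449)/(-287 + 101) = 428/(-186) = 428*(-1/186) = -214/93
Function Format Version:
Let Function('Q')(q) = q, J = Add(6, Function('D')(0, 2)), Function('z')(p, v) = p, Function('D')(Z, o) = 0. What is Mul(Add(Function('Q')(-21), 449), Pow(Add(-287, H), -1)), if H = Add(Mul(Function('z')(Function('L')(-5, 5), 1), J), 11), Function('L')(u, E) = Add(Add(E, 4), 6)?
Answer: Rational(-214, 93) ≈ -2.3011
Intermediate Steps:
Function('L')(u, E) = Add(10, E) (Function('L')(u, E) = Add(Add(4, E), 6) = Add(10, E))
J = 6 (J = Add(6, 0) = 6)
H = 101 (H = Add(Mul(Add(10, 5), 6), 11) = Add(Mul(15, 6), 11) = Add(90, 11) = 101)
Mul(Add(Function('Q')(-21), 449), Pow(Add(-287, H), -1)) = Mul(Add(-21, 449), Pow(Add(-287, 101), -1)) = Mul(428, Pow(-186, -1)) = Mul(428, Rational(-1, 186)) = Rational(-214, 93)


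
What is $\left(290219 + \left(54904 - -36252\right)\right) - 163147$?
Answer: $218228$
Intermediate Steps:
$\left(290219 + \left(54904 - -36252\right)\right) - 163147 = \left(290219 + \left(54904 + 36252\right)\right) - 163147 = \left(290219 + 91156\right) - 163147 = 381375 - 163147 = 218228$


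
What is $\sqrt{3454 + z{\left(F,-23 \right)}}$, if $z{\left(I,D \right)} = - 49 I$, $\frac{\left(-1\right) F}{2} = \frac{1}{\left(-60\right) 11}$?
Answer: $\frac{\sqrt{376124430}}{330} \approx 58.769$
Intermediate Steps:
$F = \frac{1}{330}$ ($F = - 2 \frac{1}{\left(-60\right) 11} = - 2 \left(\left(- \frac{1}{60}\right) \frac{1}{11}\right) = \left(-2\right) \left(- \frac{1}{660}\right) = \frac{1}{330} \approx 0.0030303$)
$\sqrt{3454 + z{\left(F,-23 \right)}} = \sqrt{3454 - \frac{49}{330}} = \sqrt{\frac{1139771}{330}} = \frac{\sqrt{376124430}}{330}$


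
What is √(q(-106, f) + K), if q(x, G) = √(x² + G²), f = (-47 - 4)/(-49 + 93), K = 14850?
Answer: √(7187400 + 11*√21755497)/22 ≈ 122.29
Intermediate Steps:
f = -51/44 ≈ -1.1591
q(x, G) = √(G² + x²)
√(q(-106, f) + K) = √(√((-51/44)² + (-106)²) + 14850) = √(√(2601/1936 + 11236) + 14850) = √(√(21755497/1936) + 14850) = √(√21755497/44 + 14850) = √(14850 + √21755497/44)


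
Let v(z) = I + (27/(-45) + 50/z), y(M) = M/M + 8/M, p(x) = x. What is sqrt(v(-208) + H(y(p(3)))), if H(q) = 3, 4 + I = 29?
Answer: sqrt(1835990)/260 ≈ 5.2115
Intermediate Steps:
y(M) = 1 + 8/M
I = 25 (I = -4 + 29 = 25)
v(z) = 122/5 + 50/z (v(z) = 25 + (27/(-45) + 50/z) = 25 + (27*(-1/45) + 50/z) = 25 + (-3/5 + 50/z) = 122/5 + 50/z)
sqrt(v(-208) + H(y(p(3)))) = sqrt((122/5 + 50/(-208)) + 3) = sqrt((122/5 + 50*(-1/208)) + 3) = sqrt((122/5 - 25/104) + 3) = sqrt(12563/520 + 3) = sqrt(14123/520) = sqrt(1835990)/260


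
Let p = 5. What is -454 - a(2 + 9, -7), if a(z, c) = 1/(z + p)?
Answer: -7265/16 ≈ -454.06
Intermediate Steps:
a(z, c) = 1/(5 + z) (a(z, c) = 1/(z + 5) = 1/(5 + z))
-454 - a(2 + 9, -7) = -454 - 1/(5 + (2 + 9)) = -454 - 1/(5 + 11) = -454 - 1/16 = -7265/16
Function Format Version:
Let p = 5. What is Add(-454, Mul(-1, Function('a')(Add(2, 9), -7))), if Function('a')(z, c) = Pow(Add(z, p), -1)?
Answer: Rational(-7265, 16) ≈ -454.06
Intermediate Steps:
Function('a')(z, c) = Pow(Add(5, z), -1) (Function('a')(z, c) = Pow(Add(z, 5), -1) = Pow(Add(5, z), -1))
Add(-454, Mul(-1, Function('a')(Add(2, 9), -7))) = Add(-454, Mul(-1, Pow(Add(5, Add(2, 9)), -1))) = Add(-454, Mul(-1, Pow(Add(5, 11), -1))) = Add(-454, Mul(-1, Pow(16, -1))) = Add(-454, Mul(-1, Rational(1, 16))) = Add(-454, Rational(-1, 16)) = Rational(-7265, 16)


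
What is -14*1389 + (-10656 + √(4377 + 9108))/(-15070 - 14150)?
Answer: -47350122/2435 - √13485/29220 ≈ -19446.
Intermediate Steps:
-14*1389 + (-10656 + √(4377 + 9108))/(-15070 - 14150) = -19446 + (-10656 + √13485)/(-29220) = -19446 + (-10656 + √13485)*(-1/29220) = -19446 + (888/2435 - √13485/29220) = -47350122/2435 - √13485/29220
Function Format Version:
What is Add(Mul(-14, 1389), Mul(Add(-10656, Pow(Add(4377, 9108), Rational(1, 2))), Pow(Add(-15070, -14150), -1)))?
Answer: Add(Rational(-47350122, 2435), Mul(Rational(-1, 29220), Pow(13485, Rational(1, 2)))) ≈ -19446.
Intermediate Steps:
Add(Mul(-14, 1389), Mul(Add(-10656, Pow(Add(4377, 9108), Rational(1, 2))), Pow(Add(-15070, -14150), -1))) = Add(-19446, Mul(Add(-10656, Pow(13485, Rational(1, 2))), Pow(-29220, -1))) = Add(-19446, Mul(Add(-10656, Pow(13485, Rational(1, 2))), Rational(-1, 29220))) = Add(-19446, Add(Rational(888, 2435), Mul(Rational(-1, 29220), Pow(13485, Rational(1, 2))))) = Add(Rational(-47350122, 2435), Mul(Rational(-1, 29220), Pow(13485, Rational(1, 2))))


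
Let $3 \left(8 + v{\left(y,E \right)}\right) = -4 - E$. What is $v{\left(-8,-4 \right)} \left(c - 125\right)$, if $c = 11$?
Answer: $912$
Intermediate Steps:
$v{\left(y,E \right)} = - \frac{28}{3} - \frac{E}{3}$ ($v{\left(y,E \right)} = -8 + \frac{-4 - E}{3} = -8 - \left(\frac{4}{3} + \frac{E}{3}\right) = - \frac{28}{3} - \frac{E}{3}$)
$v{\left(-8,-4 \right)} \left(c - 125\right) = \left(- \frac{28}{3} - - \frac{4}{3}\right) \left(11 - 125\right) = \left(- \frac{28}{3} + \frac{4}{3}\right) \left(-114\right) = \left(-8\right) \left(-114\right) = 912$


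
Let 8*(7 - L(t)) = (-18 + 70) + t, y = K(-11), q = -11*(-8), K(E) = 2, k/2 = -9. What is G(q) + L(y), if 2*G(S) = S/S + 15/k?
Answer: ⅓ ≈ 0.33333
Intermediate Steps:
k = -18 (k = 2*(-9) = -18)
q = 88
y = 2
G(S) = 1/12 (G(S) = (S/S + 15/(-18))/2 = (1 + 15*(-1/18))/2 = (1 - ⅚)/2 = (½)*(⅙) = 1/12)
L(t) = ½ - t/8 (L(t) = 7 - ((-18 + 70) + t)/8 = 7 - (52 + t)/8 = 7 + (-13/2 - t/8) = ½ - t/8)
G(q) + L(y) = 1/12 + (½ - ⅛*2) = 1/12 + (½ - ¼) = 1/12 + ¼ = ⅓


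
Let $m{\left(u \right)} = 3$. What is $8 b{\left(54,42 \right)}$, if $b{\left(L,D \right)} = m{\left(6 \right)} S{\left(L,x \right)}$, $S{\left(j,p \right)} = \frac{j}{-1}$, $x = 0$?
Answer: $-1296$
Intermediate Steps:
$S{\left(j,p \right)} = - j$ ($S{\left(j,p \right)} = j \left(-1\right) = - j$)
$b{\left(L,D \right)} = - 3 L$ ($b{\left(L,D \right)} = 3 \left(- L\right) = - 3 L$)
$8 b{\left(54,42 \right)} = 8 \left(\left(-3\right) 54\right) = 8 \left(-162\right) = -1296$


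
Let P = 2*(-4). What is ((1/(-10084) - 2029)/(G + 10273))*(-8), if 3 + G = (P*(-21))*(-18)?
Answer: 20460437/9133583 ≈ 2.2401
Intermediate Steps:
P = -8
G = -3027 (G = -3 - 8*(-21)*(-18) = -3 + 168*(-18) = -3 - 3024 = -3027)
((1/(-10084) - 2029)/(G + 10273))*(-8) = ((1/(-10084) - 2029)/(-3027 + 10273))*(-8) = ((-1/10084 - 2029)/7246)*(-8) = -20460437/10084*1/7246*(-8) = -20460437/73068664*(-8) = 20460437/9133583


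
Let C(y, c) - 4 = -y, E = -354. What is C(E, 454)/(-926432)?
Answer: -179/463216 ≈ -0.00038643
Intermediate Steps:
C(y, c) = 4 - y
C(E, 454)/(-926432) = (4 - 1*(-354))/(-926432) = (4 + 354)*(-1/926432) = 358*(-1/926432) = -179/463216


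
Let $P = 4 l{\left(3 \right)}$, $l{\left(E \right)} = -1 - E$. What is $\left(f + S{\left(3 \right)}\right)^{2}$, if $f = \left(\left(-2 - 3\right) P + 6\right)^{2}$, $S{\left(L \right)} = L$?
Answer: $54745201$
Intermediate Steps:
$P = -16$ ($P = 4 \left(-1 - 3\right) = 4 \left(-4\right) = -16$)
$f = 7396$ ($f = \left(\left(-2 - 3\right) \left(-16\right) + 6\right)^{2} = \left(\left(-5\right) \left(-16\right) + 6\right)^{2} = \left(80 + 6\right)^{2} = 86^{2} = 7396$)
$\left(f + S{\left(3 \right)}\right)^{2} = \left(7396 + 3\right)^{2} = 7399^{2} = 54745201$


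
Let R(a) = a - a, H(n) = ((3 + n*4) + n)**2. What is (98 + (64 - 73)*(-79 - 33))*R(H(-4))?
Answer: 0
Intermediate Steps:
H(n) = (3 + 5*n)**2 (H(n) = ((3 + 4*n) + n)**2 = (3 + 5*n)**2)
R(a) = 0
(98 + (64 - 73)*(-79 - 33))*R(H(-4)) = (98 + (64 - 73)*(-79 - 33))*0 = (98 - 9*(-112))*0 = (98 + 1008)*0 = 1106*0 = 0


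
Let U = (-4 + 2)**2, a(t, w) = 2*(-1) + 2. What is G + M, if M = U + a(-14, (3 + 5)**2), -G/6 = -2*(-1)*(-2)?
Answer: 28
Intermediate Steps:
G = 24 (G = -6*(-2*(-1))*(-2) = -12*(-2) = -6*(-4) = 24)
a(t, w) = 0 (a(t, w) = -2 + 2 = 0)
U = 4 (U = (-2)**2 = 4)
M = 4 (M = 4 + 0 = 4)
G + M = 24 + 4 = 28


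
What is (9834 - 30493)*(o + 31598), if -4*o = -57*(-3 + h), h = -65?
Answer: -632764511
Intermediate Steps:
o = -969 (o = -(-57)*(-3 - 65)/4 = -(-57)*(-68)/4 = -¼*3876 = -969)
(9834 - 30493)*(o + 31598) = (9834 - 30493)*(-969 + 31598) = -20659*30629 = -632764511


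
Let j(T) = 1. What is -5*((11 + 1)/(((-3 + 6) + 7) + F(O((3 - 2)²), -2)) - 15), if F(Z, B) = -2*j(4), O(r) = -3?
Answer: 135/2 ≈ 67.500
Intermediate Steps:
F(Z, B) = -2 (F(Z, B) = -2*1 = -2)
-5*((11 + 1)/(((-3 + 6) + 7) + F(O((3 - 2)²), -2)) - 15) = -5*((11 + 1)/(((-3 + 6) + 7) - 2) - 15) = -5*(12/((3 + 7) - 2) - 15) = -5*(12/(10 - 2) - 15) = -5*(12/8 - 15) = -5*(12*(⅛) - 15) = -5*(3/2 - 15) = -5*(-27/2) = 135/2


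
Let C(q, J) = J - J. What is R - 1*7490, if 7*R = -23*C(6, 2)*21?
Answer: -7490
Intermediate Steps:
C(q, J) = 0
R = 0 (R = (-23*0*21)/7 = (0*21)/7 = (⅐)*0 = 0)
R - 1*7490 = 0 - 1*7490 = 0 - 7490 = -7490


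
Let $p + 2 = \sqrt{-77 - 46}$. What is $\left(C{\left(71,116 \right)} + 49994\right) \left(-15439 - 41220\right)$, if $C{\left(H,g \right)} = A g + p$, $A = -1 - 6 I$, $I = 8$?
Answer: $-2510446972 - 56659 i \sqrt{123} \approx -2.5104 \cdot 10^{9} - 6.2838 \cdot 10^{5} i$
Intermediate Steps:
$p = -2 + i \sqrt{123}$ ($p = -2 + \sqrt{-77 - 46} = -2 + \sqrt{-123} = -2 + i \sqrt{123} \approx -2.0 + 11.091 i$)
$A = -49$ ($A = -1 - 48 = -49$)
$C{\left(H,g \right)} = -2 - 49 g + i \sqrt{123}$ ($C{\left(H,g \right)} = - 49 g - \left(2 - i \sqrt{123}\right) = -2 - 49 g + i \sqrt{123}$)
$\left(C{\left(71,116 \right)} + 49994\right) \left(-15439 - 41220\right) = \left(\left(-2 - 5684 + i \sqrt{123}\right) + 49994\right) \left(-15439 - 41220\right) = \left(\left(-2 - 5684 + i \sqrt{123}\right) + 49994\right) \left(-56659\right) = \left(\left(-5686 + i \sqrt{123}\right) + 49994\right) \left(-56659\right) = \left(44308 + i \sqrt{123}\right) \left(-56659\right) = -2510446972 - 56659 i \sqrt{123}$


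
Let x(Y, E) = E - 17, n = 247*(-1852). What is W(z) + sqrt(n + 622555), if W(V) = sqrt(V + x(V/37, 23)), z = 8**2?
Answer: sqrt(70) + sqrt(165111) ≈ 414.71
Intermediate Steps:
z = 64
n = -457444
x(Y, E) = -17 + E
W(V) = sqrt(6 + V) (W(V) = sqrt(V + (-17 + 23)) = sqrt(V + 6) = sqrt(6 + V))
W(z) + sqrt(n + 622555) = sqrt(6 + 64) + sqrt(-457444 + 622555) = sqrt(70) + sqrt(165111)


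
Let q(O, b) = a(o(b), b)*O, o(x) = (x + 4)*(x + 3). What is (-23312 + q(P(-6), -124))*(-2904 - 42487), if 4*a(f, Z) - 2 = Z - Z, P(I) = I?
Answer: 1058291165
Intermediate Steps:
o(x) = (3 + x)*(4 + x) (o(x) = (4 + x)*(3 + x) = (3 + x)*(4 + x))
a(f, Z) = ½ (a(f, Z) = ½ + (Z - Z)/4 = ½ + (¼)*0 = ½ + 0 = ½)
q(O, b) = O/2
(-23312 + q(P(-6), -124))*(-2904 - 42487) = (-23312 + (½)*(-6))*(-2904 - 42487) = (-23312 - 3)*(-45391) = -23315*(-45391) = 1058291165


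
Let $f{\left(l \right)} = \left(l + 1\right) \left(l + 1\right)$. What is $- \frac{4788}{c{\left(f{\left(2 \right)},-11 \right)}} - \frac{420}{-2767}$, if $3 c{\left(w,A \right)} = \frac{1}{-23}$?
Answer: $\frac{914139744}{2767} \approx 3.3037 \cdot 10^{5}$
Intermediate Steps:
$f{\left(l \right)} = \left(1 + l\right)^{2}$ ($f{\left(l \right)} = \left(1 + l\right) \left(1 + l\right) = \left(1 + l\right)^{2}$)
$c{\left(w,A \right)} = - \frac{1}{69}$ ($c{\left(w,A \right)} = \frac{1}{3 \left(-23\right)} = \frac{1}{3} \left(- \frac{1}{23}\right) = - \frac{1}{69}$)
$- \frac{4788}{c{\left(f{\left(2 \right)},-11 \right)}} - \frac{420}{-2767} = - \frac{4788}{- \frac{1}{69}} - \frac{420}{-2767} = \left(-4788\right) \left(-69\right) - - \frac{420}{2767} = 330372 + \frac{420}{2767} = \frac{914139744}{2767}$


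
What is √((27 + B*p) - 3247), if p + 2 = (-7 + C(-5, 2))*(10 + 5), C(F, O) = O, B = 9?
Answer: I*√3913 ≈ 62.554*I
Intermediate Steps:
p = -77 (p = -2 + (-7 + 2)*(10 + 5) = -2 - 5*15 = -2 - 75 = -77)
√((27 + B*p) - 3247) = √((27 + 9*(-77)) - 3247) = √((27 - 693) - 3247) = √(-666 - 3247) = √(-3913) = I*√3913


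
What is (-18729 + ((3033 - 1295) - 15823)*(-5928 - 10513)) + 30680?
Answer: 231583436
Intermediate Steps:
(-18729 + ((3033 - 1295) - 15823)*(-5928 - 10513)) + 30680 = (-18729 + (1738 - 15823)*(-16441)) + 30680 = (-18729 - 14085*(-16441)) + 30680 = (-18729 + 231571485) + 30680 = 231552756 + 30680 = 231583436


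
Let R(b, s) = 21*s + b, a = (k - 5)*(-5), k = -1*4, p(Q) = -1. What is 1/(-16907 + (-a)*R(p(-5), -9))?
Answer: -1/8357 ≈ -0.00011966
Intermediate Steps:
k = -4
a = 45 (a = (-4 - 5)*(-5) = -9*(-5) = 45)
R(b, s) = b + 21*s
1/(-16907 + (-a)*R(p(-5), -9)) = 1/(-16907 + (-1*45)*(-1 + 21*(-9))) = 1/(-16907 - 45*(-1 - 189)) = 1/(-16907 - 45*(-190)) = 1/(-16907 + 8550) = 1/(-8357) = -1/8357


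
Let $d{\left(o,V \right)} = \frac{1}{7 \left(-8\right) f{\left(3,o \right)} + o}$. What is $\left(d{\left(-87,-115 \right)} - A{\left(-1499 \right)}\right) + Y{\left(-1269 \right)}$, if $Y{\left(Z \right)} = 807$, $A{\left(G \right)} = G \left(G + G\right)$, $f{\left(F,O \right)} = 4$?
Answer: $- \frac{1397383646}{311} \approx -4.4932 \cdot 10^{6}$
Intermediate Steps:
$A{\left(G \right)} = 2 G^{2}$ ($A{\left(G \right)} = G 2 G = 2 G^{2}$)
$d{\left(o,V \right)} = \frac{1}{-224 + o}$ ($d{\left(o,V \right)} = \frac{1}{7 \left(-8\right) 4 + o} = \frac{1}{\left(-56\right) 4 + o} = \frac{1}{-224 + o}$)
$\left(d{\left(-87,-115 \right)} - A{\left(-1499 \right)}\right) + Y{\left(-1269 \right)} = \left(\frac{1}{-224 - 87} - 2 \left(-1499\right)^{2}\right) + 807 = \left(\frac{1}{-311} - 2 \cdot 2247001\right) + 807 = \left(- \frac{1}{311} - 4494002\right) + 807 = - \frac{1397634623}{311} + 807 = - \frac{1397383646}{311}$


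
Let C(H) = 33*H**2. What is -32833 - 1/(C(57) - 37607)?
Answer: -2285505131/69610 ≈ -32833.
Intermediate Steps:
-32833 - 1/(C(57) - 37607) = -32833 - 1/(33*57**2 - 37607) = -32833 - 1/(33*3249 - 37607) = -32833 - 1/(107217 - 37607) = -32833 - 1/69610 = -2285505131/69610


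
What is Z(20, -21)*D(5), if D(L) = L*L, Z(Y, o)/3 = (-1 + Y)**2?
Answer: 27075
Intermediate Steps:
Z(Y, o) = 3*(-1 + Y)**2
D(L) = L**2
Z(20, -21)*D(5) = (3*(-1 + 20)**2)*5**2 = (3*19**2)*25 = (3*361)*25 = 1083*25 = 27075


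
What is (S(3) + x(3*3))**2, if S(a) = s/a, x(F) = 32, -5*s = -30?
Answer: 1156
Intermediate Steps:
s = 6 (s = -1/5*(-30) = 6)
S(a) = 6/a
(S(3) + x(3*3))**2 = (6/3 + 32)**2 = (6*(1/3) + 32)**2 = (2 + 32)**2 = 34**2 = 1156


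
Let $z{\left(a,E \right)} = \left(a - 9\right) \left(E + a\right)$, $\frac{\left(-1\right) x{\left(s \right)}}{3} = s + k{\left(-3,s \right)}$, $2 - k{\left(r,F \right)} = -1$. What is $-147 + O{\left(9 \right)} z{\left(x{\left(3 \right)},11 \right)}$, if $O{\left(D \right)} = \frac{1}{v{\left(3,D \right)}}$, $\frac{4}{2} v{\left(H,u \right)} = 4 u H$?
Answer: $- \frac{287}{2} \approx -143.5$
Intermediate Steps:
$v{\left(H,u \right)} = 2 H u$ ($v{\left(H,u \right)} = \frac{4 u H}{2} = \frac{4 H u}{2} = 2 H u$)
$k{\left(r,F \right)} = 3$ ($k{\left(r,F \right)} = 2 - -1 = 2 + 1 = 3$)
$O{\left(D \right)} = \frac{1}{6 D}$ ($O{\left(D \right)} = \frac{1}{2 \cdot 3 D} = \frac{1}{6 D}$)
$x{\left(s \right)} = -9 - 3 s$ ($x{\left(s \right)} = - 3 \left(s + 3\right) = - 3 \left(3 + s\right) = -9 - 3 s$)
$z{\left(a,E \right)} = \left(-9 + a\right) \left(E + a\right)$
$-147 + O{\left(9 \right)} z{\left(x{\left(3 \right)},11 \right)} = -147 + \frac{1}{6 \cdot 9} \left(\left(-9 - 9\right)^{2} - 99 - 9 \left(-9 - 9\right) + 11 \left(-9 - 9\right)\right) = -147 + \frac{1}{6} \cdot \frac{1}{9} \left(\left(-9 - 9\right)^{2} - 99 - 9 \left(-9 - 9\right) + 11 \left(-9 - 9\right)\right) = -147 + \frac{\left(-18\right)^{2} - 99 - -162 + 11 \left(-18\right)}{54} = -147 + \frac{324 - 99 + 162 - 198}{54} = -147 + \frac{1}{54} \cdot 189 = -147 + \frac{7}{2} = - \frac{287}{2}$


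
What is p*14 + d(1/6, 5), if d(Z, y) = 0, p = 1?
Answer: 14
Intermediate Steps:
p*14 + d(1/6, 5) = 1*14 + 0 = 14 + 0 = 14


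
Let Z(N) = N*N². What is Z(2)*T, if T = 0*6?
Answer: 0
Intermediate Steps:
Z(N) = N³
T = 0
Z(2)*T = 2³*0 = 8*0 = 0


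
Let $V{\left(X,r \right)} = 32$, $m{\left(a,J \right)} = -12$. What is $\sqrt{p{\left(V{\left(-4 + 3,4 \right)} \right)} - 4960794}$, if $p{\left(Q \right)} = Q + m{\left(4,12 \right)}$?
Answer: $i \sqrt{4960774} \approx 2227.3 i$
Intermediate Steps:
$p{\left(Q \right)} = -12 + Q$ ($p{\left(Q \right)} = Q - 12 = -12 + Q$)
$\sqrt{p{\left(V{\left(-4 + 3,4 \right)} \right)} - 4960794} = \sqrt{\left(-12 + 32\right) - 4960794} = \sqrt{20 - 4960794} = \sqrt{-4960774} = i \sqrt{4960774}$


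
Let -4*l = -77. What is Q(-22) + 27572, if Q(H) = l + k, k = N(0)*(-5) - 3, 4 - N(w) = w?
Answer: 110273/4 ≈ 27568.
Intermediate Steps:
l = 77/4 (l = -1/4*(-77) = 77/4 ≈ 19.250)
N(w) = 4 - w
k = -23 (k = (4 - 1*0)*(-5) - 3 = (4 + 0)*(-5) - 3 = 4*(-5) - 3 = -20 - 3 = -23)
Q(H) = -15/4 (Q(H) = 77/4 - 23 = -15/4)
Q(-22) + 27572 = -15/4 + 27572 = 110273/4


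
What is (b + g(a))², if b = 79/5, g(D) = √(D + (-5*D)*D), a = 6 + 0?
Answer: 1891/25 + 158*I*√174/5 ≈ 75.64 + 416.83*I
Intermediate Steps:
a = 6
g(D) = √(D - 5*D²)
b = 79/5 (b = 79*(⅕) = 79/5 ≈ 15.800)
(b + g(a))² = (79/5 + √(6*(1 - 5*6)))² = (79/5 + √(6*(1 - 30)))² = (79/5 + √(6*(-29)))² = (79/5 + √(-174))² = (79/5 + I*√174)²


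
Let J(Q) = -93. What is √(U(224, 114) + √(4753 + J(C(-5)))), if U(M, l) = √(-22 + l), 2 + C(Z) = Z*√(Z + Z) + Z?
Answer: √(2*√23 + 2*√1165) ≈ 8.8236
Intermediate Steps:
C(Z) = -2 + Z + √2*Z^(3/2) (C(Z) = -2 + (Z*√(Z + Z) + Z) = -2 + (Z*√(2*Z) + Z) = -2 + (Z*(√2*√Z) + Z) = -2 + (√2*Z^(3/2) + Z) = -2 + (Z + √2*Z^(3/2)) = -2 + Z + √2*Z^(3/2))
√(U(224, 114) + √(4753 + J(C(-5)))) = √(√(-22 + 114) + √(4753 - 93)) = √(√92 + √4660) = √(2*√23 + 2*√1165)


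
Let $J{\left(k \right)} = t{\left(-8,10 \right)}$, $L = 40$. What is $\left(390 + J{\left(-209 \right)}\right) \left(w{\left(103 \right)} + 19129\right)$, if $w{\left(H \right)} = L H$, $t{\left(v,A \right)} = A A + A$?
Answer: $11624500$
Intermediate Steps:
$t{\left(v,A \right)} = A + A^{2}$ ($t{\left(v,A \right)} = A^{2} + A = A + A^{2}$)
$w{\left(H \right)} = 40 H$
$J{\left(k \right)} = 110$ ($J{\left(k \right)} = 10 \left(1 + 10\right) = 10 \cdot 11 = 110$)
$\left(390 + J{\left(-209 \right)}\right) \left(w{\left(103 \right)} + 19129\right) = \left(390 + 110\right) \left(40 \cdot 103 + 19129\right) = 500 \left(4120 + 19129\right) = 500 \cdot 23249 = 11624500$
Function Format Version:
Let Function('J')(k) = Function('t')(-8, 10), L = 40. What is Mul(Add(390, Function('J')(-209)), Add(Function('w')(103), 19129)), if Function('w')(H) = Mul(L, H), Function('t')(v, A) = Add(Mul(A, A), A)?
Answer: 11624500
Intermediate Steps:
Function('t')(v, A) = Add(A, Pow(A, 2)) (Function('t')(v, A) = Add(Pow(A, 2), A) = Add(A, Pow(A, 2)))
Function('w')(H) = Mul(40, H)
Function('J')(k) = 110 (Function('J')(k) = Mul(10, Add(1, 10)) = Mul(10, 11) = 110)
Mul(Add(390, Function('J')(-209)), Add(Function('w')(103), 19129)) = Mul(Add(390, 110), Add(Mul(40, 103), 19129)) = Mul(500, Add(4120, 19129)) = Mul(500, 23249) = 11624500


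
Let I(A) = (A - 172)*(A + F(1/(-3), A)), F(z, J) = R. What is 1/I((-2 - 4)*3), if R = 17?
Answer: 1/190 ≈ 0.0052632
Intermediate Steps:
F(z, J) = 17
I(A) = (-172 + A)*(17 + A) (I(A) = (A - 172)*(A + 17) = (-172 + A)*(17 + A))
1/I((-2 - 4)*3) = 1/(-2924 + ((-2 - 4)*3)² - 155*(-2 - 4)*3) = 1/(-2924 + (-6*3)² - (-930)*3) = 1/(-2924 + (-18)² - 155*(-18)) = 1/(-2924 + 324 + 2790) = 1/190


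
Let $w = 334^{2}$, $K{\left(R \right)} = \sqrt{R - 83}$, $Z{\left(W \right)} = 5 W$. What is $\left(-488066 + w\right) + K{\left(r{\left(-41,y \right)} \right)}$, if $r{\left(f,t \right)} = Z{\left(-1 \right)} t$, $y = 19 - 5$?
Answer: $-376510 + 3 i \sqrt{17} \approx -3.7651 \cdot 10^{5} + 12.369 i$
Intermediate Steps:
$y = 14$
$r{\left(f,t \right)} = - 5 t$ ($r{\left(f,t \right)} = 5 \left(-1\right) t = - 5 t$)
$K{\left(R \right)} = \sqrt{-83 + R}$
$w = 111556$
$\left(-488066 + w\right) + K{\left(r{\left(-41,y \right)} \right)} = \left(-488066 + 111556\right) + \sqrt{-83 - 70} = -376510 + \sqrt{-83 - 70} = -376510 + \sqrt{-153} = -376510 + 3 i \sqrt{17}$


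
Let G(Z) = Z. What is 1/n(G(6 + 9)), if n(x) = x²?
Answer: 1/225 ≈ 0.0044444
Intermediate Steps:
1/n(G(6 + 9)) = 1/((6 + 9)²) = 1/(15²) = 1/225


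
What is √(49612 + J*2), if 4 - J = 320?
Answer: 2*√12245 ≈ 221.31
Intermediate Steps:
J = -316 (J = 4 - 1*320 = 4 - 320 = -316)
√(49612 + J*2) = √(49612 - 316*2) = √(49612 - 632) = √48980 = 2*√12245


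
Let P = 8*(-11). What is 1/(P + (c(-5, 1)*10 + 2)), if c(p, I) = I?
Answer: -1/76 ≈ -0.013158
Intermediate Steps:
P = -88
1/(P + (c(-5, 1)*10 + 2)) = 1/(-88 + (1*10 + 2)) = 1/(-88 + (10 + 2)) = 1/(-88 + 12) = 1/(-76) = -1/76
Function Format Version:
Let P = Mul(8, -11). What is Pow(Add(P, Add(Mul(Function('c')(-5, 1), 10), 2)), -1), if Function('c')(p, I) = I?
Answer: Rational(-1, 76) ≈ -0.013158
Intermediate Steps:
P = -88
Pow(Add(P, Add(Mul(Function('c')(-5, 1), 10), 2)), -1) = Pow(Add(-88, Add(Mul(1, 10), 2)), -1) = Pow(Add(-88, Add(10, 2)), -1) = Pow(Add(-88, 12), -1) = Pow(-76, -1) = Rational(-1, 76)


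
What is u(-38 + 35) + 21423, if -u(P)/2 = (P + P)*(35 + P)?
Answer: 21807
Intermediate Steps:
u(P) = -4*P*(35 + P) (u(P) = -2*(P + P)*(35 + P) = -2*2*P*(35 + P) = -4*P*(35 + P))
u(-38 + 35) + 21423 = -4*(-38 + 35)*(35 + (-38 + 35)) + 21423 = -4*(-3)*(35 - 3) + 21423 = -4*(-3)*32 + 21423 = 384 + 21423 = 21807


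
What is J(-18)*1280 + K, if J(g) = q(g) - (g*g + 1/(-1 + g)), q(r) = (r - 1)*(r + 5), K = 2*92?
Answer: -1867864/19 ≈ -98309.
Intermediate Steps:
K = 184
q(r) = (-1 + r)*(5 + r)
J(g) = -5 - 1/(-1 + g) + 4*g (J(g) = (-5 + g² + 4*g) - (g*g + 1/(-1 + g)) = (-5 + g² + 4*g) - (g² + 1/(-1 + g)) = (-5 + g² + 4*g) + (-g² - 1/(-1 + g)) = -5 - 1/(-1 + g) + 4*g)
J(-18)*1280 + K = ((4 - 9*(-18) + 4*(-18)²)/(-1 - 18))*1280 + 184 = ((4 + 162 + 4*324)/(-19))*1280 + 184 = -(4 + 162 + 1296)/19*1280 + 184 = -1/19*1462*1280 + 184 = -1462/19*1280 + 184 = -1871360/19 + 184 = -1867864/19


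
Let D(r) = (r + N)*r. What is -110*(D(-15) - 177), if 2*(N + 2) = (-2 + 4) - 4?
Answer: -10230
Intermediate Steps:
N = -3 (N = -2 + ((-2 + 4) - 4)/2 = -2 + (2 - 4)/2 = -2 + (½)*(-2) = -2 - 1 = -3)
D(r) = r*(-3 + r) (D(r) = (r - 3)*r = (-3 + r)*r = r*(-3 + r))
-110*(D(-15) - 177) = -110*(-15*(-3 - 15) - 177) = -110*(-15*(-18) - 177) = -110*(270 - 177) = -110*93 = -10230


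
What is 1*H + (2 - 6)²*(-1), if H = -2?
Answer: -18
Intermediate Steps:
1*H + (2 - 6)²*(-1) = 1*(-2) + (2 - 6)²*(-1) = -2 + (-4)²*(-1) = -2 + 16*(-1) = -2 - 16 = -18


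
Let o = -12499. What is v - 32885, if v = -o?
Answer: -20386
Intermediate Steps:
v = 12499 (v = -1*(-12499) = 12499)
v - 32885 = 12499 - 32885 = -20386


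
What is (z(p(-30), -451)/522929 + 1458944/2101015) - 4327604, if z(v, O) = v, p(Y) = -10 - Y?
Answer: -4754658439554050464/1098681672935 ≈ -4.3276e+6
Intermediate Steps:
(z(p(-30), -451)/522929 + 1458944/2101015) - 4327604 = ((-10 - 1*(-30))/522929 + 1458944/2101015) - 4327604 = ((-10 + 30)*(1/522929) + 1458944*(1/2101015)) - 4327604 = (20*(1/522929) + 1458944/2101015) - 4327604 = (20/522929 + 1458944/2101015) - 4327604 = 762966147276/1098681672935 - 4327604 = -4754658439554050464/1098681672935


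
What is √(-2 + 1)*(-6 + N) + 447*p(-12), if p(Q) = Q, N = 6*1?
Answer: -5364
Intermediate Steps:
N = 6
√(-2 + 1)*(-6 + N) + 447*p(-12) = √(-2 + 1)*(-6 + 6) + 447*(-12) = √(-1)*0 - 5364 = I*0 - 5364 = 0 - 5364 = -5364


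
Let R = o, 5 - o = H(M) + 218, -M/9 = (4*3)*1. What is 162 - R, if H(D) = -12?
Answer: 363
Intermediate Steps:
M = -108 (M = -9*4*3 = -108 ≈ -108.00)
o = -201 (o = 5 - (-12 + 218) = 5 - 1*206 = 5 - 206 = -201)
R = -201
162 - R = 162 - 1*(-201) = 162 + 201 = 363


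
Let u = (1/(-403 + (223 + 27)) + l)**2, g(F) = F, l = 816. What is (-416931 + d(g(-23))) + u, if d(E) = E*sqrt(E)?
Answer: 5826835630/23409 - 23*I*sqrt(23) ≈ 2.4891e+5 - 110.3*I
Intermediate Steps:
d(E) = E**(3/2)
u = 15586773409/23409 (u = (1/(-403 + (223 + 27)) + 816)**2 = (1/(-403 + 250) + 816)**2 = (1/(-153) + 816)**2 = (-1/153 + 816)**2 = (124847/153)**2 = 15586773409/23409 ≈ 6.6585e+5)
(-416931 + d(g(-23))) + u = (-416931 + (-23)**(3/2)) + 15586773409/23409 = (-416931 - 23*I*sqrt(23)) + 15586773409/23409 = 5826835630/23409 - 23*I*sqrt(23)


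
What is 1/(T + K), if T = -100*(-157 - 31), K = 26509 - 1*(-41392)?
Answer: 1/86701 ≈ 1.1534e-5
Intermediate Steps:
K = 67901 (K = 26509 + 41392 = 67901)
T = 18800 (T = -100*(-188) = 18800)
1/(T + K) = 1/(18800 + 67901) = 1/86701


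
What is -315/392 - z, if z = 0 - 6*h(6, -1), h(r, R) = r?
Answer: 1971/56 ≈ 35.196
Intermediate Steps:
z = -36 (z = 0 - 6*6 = 0 - 36 = -36)
-315/392 - z = -315/392 - 1*(-36) = -315*1/392 + 36 = -45/56 + 36 = 1971/56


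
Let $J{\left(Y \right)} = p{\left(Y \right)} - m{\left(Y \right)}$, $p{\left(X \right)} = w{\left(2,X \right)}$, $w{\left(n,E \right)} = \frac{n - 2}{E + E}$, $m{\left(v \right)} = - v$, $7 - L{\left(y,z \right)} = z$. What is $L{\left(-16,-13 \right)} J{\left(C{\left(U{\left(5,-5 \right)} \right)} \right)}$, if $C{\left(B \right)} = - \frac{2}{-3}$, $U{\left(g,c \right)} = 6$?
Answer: $\frac{40}{3} \approx 13.333$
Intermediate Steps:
$L{\left(y,z \right)} = 7 - z$
$w{\left(n,E \right)} = \frac{-2 + n}{2 E}$
$p{\left(X \right)} = 0$ ($p{\left(X \right)} = \frac{-2 + 2}{2 X} = \frac{1}{2} \frac{1}{X} 0 = 0$)
$C{\left(B \right)} = \frac{2}{3}$ ($C{\left(B \right)} = \left(-2\right) \left(- \frac{1}{3}\right) = \frac{2}{3}$)
$J{\left(Y \right)} = Y$ ($J{\left(Y \right)} = 0 - - Y = 0 + Y = Y$)
$L{\left(-16,-13 \right)} J{\left(C{\left(U{\left(5,-5 \right)} \right)} \right)} = \left(7 - -13\right) \frac{2}{3} = \left(7 + 13\right) \frac{2}{3} = 20 \cdot \frac{2}{3} = \frac{40}{3}$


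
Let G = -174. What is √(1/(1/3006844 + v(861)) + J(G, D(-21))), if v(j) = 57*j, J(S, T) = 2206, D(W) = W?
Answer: √48037823254637410682687642/147566882989 ≈ 46.968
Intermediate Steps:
√(1/(1/3006844 + v(861)) + J(G, D(-21))) = √(1/(1/3006844 + 57*861) + 2206) = √(1/(1/3006844 + 49077) + 2206) = √(1/(147566882989/3006844) + 2206) = √(3006844/147566882989 + 2206) = √(325532546880578/147566882989) = √48037823254637410682687642/147566882989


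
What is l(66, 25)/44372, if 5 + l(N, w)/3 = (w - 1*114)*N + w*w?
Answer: -7881/22186 ≈ -0.35522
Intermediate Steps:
l(N, w) = -15 + 3*w² + 3*N*(-114 + w) (l(N, w) = -15 + 3*((w - 1*114)*N + w*w) = -15 + 3*((w - 114)*N + w²) = -15 + 3*((-114 + w)*N + w²) = -15 + 3*(N*(-114 + w) + w²) = -15 + 3*(w² + N*(-114 + w)) = -15 + (3*w² + 3*N*(-114 + w)) = -15 + 3*w² + 3*N*(-114 + w))
l(66, 25)/44372 = (-15 - 342*66 + 3*25² + 3*66*25)/44372 = (-15 - 22572 + 3*625 + 4950)*(1/44372) = (-15 - 22572 + 1875 + 4950)*(1/44372) = -15762*1/44372 = -7881/22186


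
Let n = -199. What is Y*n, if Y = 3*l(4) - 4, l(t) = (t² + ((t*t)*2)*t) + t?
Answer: -87560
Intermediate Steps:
l(t) = t + t² + 2*t³ (l(t) = (t² + (t²*2)*t) + t = (t² + (2*t²)*t) + t = (t² + 2*t³) + t = t + t² + 2*t³)
Y = 440 (Y = 3*(4*(1 + 4 + 2*4²)) - 4 = 3*(4*(1 + 4 + 2*16)) - 4 = 3*(4*(1 + 4 + 32)) - 4 = 3*(4*37) - 4 = 3*148 - 4 = 444 - 4 = 440)
Y*n = 440*(-199) = -87560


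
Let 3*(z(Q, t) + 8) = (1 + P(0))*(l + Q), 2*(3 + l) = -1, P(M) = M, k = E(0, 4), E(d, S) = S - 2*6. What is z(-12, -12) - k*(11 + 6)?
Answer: 737/6 ≈ 122.83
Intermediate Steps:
E(d, S) = -12 + S (E(d, S) = S - 12 = -12 + S)
k = -8 (k = -12 + 4 = -8)
l = -7/2 (l = -3 + (1/2)*(-1) = -3 - 1/2 = -7/2 ≈ -3.5000)
z(Q, t) = -55/6 + Q/3 (z(Q, t) = -8 + ((1 + 0)*(-7/2 + Q))/3 = -8 + (1*(-7/2 + Q))/3 = -8 + (-7/2 + Q)/3 = -8 + (-7/6 + Q/3) = -55/6 + Q/3)
z(-12, -12) - k*(11 + 6) = (-55/6 + (1/3)*(-12)) - (-8)*(11 + 6) = (-55/6 - 4) - (-8)*17 = -79/6 - 1*(-136) = -79/6 + 136 = 737/6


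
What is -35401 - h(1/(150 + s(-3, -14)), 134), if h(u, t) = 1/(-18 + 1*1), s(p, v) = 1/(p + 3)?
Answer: -601816/17 ≈ -35401.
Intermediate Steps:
s(p, v) = 1/(3 + p)
h(u, t) = -1/17 (h(u, t) = 1/(-18 + 1) = 1/(-17) = -1/17)
-35401 - h(1/(150 + s(-3, -14)), 134) = -35401 - 1*(-1/17) = -35401 + 1/17 = -601816/17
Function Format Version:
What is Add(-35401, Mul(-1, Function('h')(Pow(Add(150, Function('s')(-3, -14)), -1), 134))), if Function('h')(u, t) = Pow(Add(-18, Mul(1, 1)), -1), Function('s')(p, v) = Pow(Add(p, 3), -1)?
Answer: Rational(-601816, 17) ≈ -35401.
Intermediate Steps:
Function('s')(p, v) = Pow(Add(3, p), -1)
Function('h')(u, t) = Rational(-1, 17) (Function('h')(u, t) = Pow(Add(-18, 1), -1) = Pow(-17, -1) = Rational(-1, 17))
Add(-35401, Mul(-1, Function('h')(Pow(Add(150, Function('s')(-3, -14)), -1), 134))) = Add(-35401, Mul(-1, Rational(-1, 17))) = Add(-35401, Rational(1, 17)) = Rational(-601816, 17)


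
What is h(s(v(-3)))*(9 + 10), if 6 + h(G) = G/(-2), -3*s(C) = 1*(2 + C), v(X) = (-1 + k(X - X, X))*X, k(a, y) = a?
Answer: -589/6 ≈ -98.167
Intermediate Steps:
v(X) = -X (v(X) = (-1 + (X - X))*X = (-1 + 0)*X = -X)
s(C) = -⅔ - C/3 (s(C) = -(2 + C)/3 = -⅔ - C/3)
h(G) = -6 - G/2 (h(G) = -6 + G/(-2) = -6 + G*(-½) = -6 - G/2)
h(s(v(-3)))*(9 + 10) = (-6 - (-⅔ - (-1)*(-3)/3)/2)*(9 + 10) = (-6 - (-⅔ - ⅓*3)/2)*19 = (-6 - (-⅔ - 1)/2)*19 = (-6 - ½*(-5/3))*19 = (-6 + ⅚)*19 = -31/6*19 = -589/6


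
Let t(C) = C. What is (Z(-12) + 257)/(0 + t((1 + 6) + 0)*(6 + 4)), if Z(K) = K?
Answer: 7/2 ≈ 3.5000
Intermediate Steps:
(Z(-12) + 257)/(0 + t((1 + 6) + 0)*(6 + 4)) = (-12 + 257)/(0 + ((1 + 6) + 0)*(6 + 4)) = 245/(0 + (7 + 0)*10) = 245/(0 + 7*10) = 245/(0 + 70) = 245/70 = 245*(1/70) = 7/2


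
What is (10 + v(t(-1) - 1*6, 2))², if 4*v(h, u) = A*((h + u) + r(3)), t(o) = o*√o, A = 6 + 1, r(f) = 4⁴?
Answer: 3254367/16 - 3157*I/2 ≈ 2.034e+5 - 1578.5*I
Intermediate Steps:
r(f) = 256
A = 7
t(o) = o^(3/2)
v(h, u) = 448 + 7*h/4 + 7*u/4 (v(h, u) = (7*((h + u) + 256))/4 = (7*(256 + h + u))/4 = (1792 + 7*h + 7*u)/4 = 448 + 7*h/4 + 7*u/4)
(10 + v(t(-1) - 1*6, 2))² = (10 + (448 + 7*((-1)^(3/2) - 1*6)/4 + (7/4)*2))² = (10 + (448 + 7*(-I - 6)/4 + 7/2))² = (10 + (448 + 7*(-6 - I)/4 + 7/2))² = (10 + (448 + (-21/2 - 7*I/4) + 7/2))² = (10 + (441 - 7*I/4))² = (451 - 7*I/4)²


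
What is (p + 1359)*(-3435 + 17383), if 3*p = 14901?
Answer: 88235048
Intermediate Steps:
p = 4967 (p = (⅓)*14901 = 4967)
(p + 1359)*(-3435 + 17383) = (4967 + 1359)*(-3435 + 17383) = 6326*13948 = 88235048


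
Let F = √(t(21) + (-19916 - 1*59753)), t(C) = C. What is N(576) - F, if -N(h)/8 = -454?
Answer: 3632 - 4*I*√4978 ≈ 3632.0 - 282.22*I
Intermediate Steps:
N(h) = 3632 (N(h) = -8*(-454) = 3632)
F = 4*I*√4978 (F = √(21 + (-19916 - 1*59753)) = √(21 + (-19916 - 59753)) = √(21 - 79669) = √(-79648) = 4*I*√4978 ≈ 282.22*I)
N(576) - F = 3632 - 4*I*√4978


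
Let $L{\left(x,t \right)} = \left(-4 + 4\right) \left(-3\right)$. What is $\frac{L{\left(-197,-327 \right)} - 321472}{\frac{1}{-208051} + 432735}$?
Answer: $- \frac{16720642768}{22507737371} \approx -0.74288$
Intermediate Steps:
$L{\left(x,t \right)} = 0$ ($L{\left(x,t \right)} = 0 \left(-3\right) = 0$)
$\frac{L{\left(-197,-327 \right)} - 321472}{\frac{1}{-208051} + 432735} = \frac{0 - 321472}{\frac{1}{-208051} + 432735} = - \frac{321472}{- \frac{1}{208051} + 432735} = - \frac{321472}{\frac{90030949484}{208051}} = \left(-321472\right) \frac{208051}{90030949484} = - \frac{16720642768}{22507737371}$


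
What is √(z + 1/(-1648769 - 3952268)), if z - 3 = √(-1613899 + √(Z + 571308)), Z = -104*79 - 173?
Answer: √(94114840825070 + 31371615475369*I*√(1613899 - √562919))/5601037 ≈ 25.23 + 25.17*I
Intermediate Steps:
Z = -8389 (Z = -8216 - 173 = -8389)
z = 3 + √(-1613899 + √562919) (z = 3 + √(-1613899 + √(-8389 + 571308)) = 3 + √(-1613899 + √562919) ≈ 3.0 + 1270.1*I)
√(z + 1/(-1648769 - 3952268)) = √((3 + √(-1613899 + √562919)) + 1/(-1648769 - 3952268)) = √((3 + √(-1613899 + √562919)) + 1/(-5601037)) = √((3 + √(-1613899 + √562919)) - 1/5601037) = √(16803110/5601037 + √(-1613899 + √562919))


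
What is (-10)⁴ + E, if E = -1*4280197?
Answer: -4270197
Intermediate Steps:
E = -4280197
(-10)⁴ + E = (-10)⁴ - 4280197 = 10000 - 4280197 = -4270197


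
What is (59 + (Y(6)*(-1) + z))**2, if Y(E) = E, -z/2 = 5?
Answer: 1849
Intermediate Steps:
z = -10 (z = -2*5 = -10)
(59 + (Y(6)*(-1) + z))**2 = (59 + (6*(-1) - 10))**2 = (59 + (-6 - 10))**2 = (59 - 16)**2 = 43**2 = 1849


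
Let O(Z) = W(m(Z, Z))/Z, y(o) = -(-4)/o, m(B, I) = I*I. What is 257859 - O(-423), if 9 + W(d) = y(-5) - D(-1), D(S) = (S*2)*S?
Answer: 545371726/2115 ≈ 2.5786e+5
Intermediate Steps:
m(B, I) = I²
D(S) = 2*S² (D(S) = (2*S)*S = 2*S²)
y(o) = 4/o
W(d) = -59/5 (W(d) = -9 + (4/(-5) - 2*(-1)²) = -9 + (4*(-⅕) - 2) = -9 + (-⅘ - 1*2) = -9 + (-⅘ - 2) = -9 - 14/5 = -59/5)
O(Z) = -59/(5*Z)
257859 - O(-423) = 257859 - (-59)/(5*(-423)) = 257859 - (-59)*(-1)/(5*423) = 257859 - 1*59/2115 = 257859 - 59/2115 = 545371726/2115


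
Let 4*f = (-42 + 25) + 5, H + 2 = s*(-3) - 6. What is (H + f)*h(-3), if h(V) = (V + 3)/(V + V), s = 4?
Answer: 0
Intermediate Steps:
h(V) = (3 + V)/(2*V) (h(V) = (3 + V)/((2*V)) = (3 + V)*(1/(2*V)) = (3 + V)/(2*V))
H = -20 (H = -2 + (4*(-3) - 6) = -2 + (-12 - 6) = -2 - 18 = -20)
f = -3 (f = ((-42 + 25) + 5)/4 = (-17 + 5)/4 = (1/4)*(-12) = -3)
(H + f)*h(-3) = (-20 - 3)*((1/2)*(3 - 3)/(-3)) = -23*(-1)*0/(2*3) = -23*0 = 0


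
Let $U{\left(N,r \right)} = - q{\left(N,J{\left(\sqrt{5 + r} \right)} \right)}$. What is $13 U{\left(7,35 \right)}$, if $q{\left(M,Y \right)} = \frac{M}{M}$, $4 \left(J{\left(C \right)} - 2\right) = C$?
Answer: $-13$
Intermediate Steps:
$J{\left(C \right)} = 2 + \frac{C}{4}$
$q{\left(M,Y \right)} = 1$
$U{\left(N,r \right)} = -1$ ($U{\left(N,r \right)} = \left(-1\right) 1 = -1$)
$13 U{\left(7,35 \right)} = 13 \left(-1\right) = -13$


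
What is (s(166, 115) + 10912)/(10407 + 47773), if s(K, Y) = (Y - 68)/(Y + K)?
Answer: 3066319/16348580 ≈ 0.18756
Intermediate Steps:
s(K, Y) = (-68 + Y)/(K + Y)
(s(166, 115) + 10912)/(10407 + 47773) = ((-68 + 115)/(166 + 115) + 10912)/(10407 + 47773) = (47/281 + 10912)/58180 = ((1/281)*47 + 10912)*(1/58180) = (47/281 + 10912)*(1/58180) = (3066319/281)*(1/58180) = 3066319/16348580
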